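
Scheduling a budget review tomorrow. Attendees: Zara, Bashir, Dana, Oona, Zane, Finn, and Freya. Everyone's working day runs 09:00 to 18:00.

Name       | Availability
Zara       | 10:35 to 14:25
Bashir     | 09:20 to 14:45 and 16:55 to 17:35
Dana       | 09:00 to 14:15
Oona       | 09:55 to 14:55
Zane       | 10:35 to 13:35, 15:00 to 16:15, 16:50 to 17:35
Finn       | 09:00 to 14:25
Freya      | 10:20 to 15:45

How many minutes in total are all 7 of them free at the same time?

Zara ∩ Bashir: 10:35-14:25.
Zara ∩ Bashir ∩ Dana: 10:35-14:15.
Zara ∩ Bashir ∩ Dana ∩ Oona: 10:35-14:15.
Zara ∩ Bashir ∩ Dana ∩ Oona ∩ Zane: 10:35-13:35.
Zara ∩ Bashir ∩ Dana ∩ Oona ∩ Zane ∩ Finn: 10:35-13:35.
Zara ∩ Bashir ∩ Dana ∩ Oona ∩ Zane ∩ Finn ∩ Freya: 10:35-13:35.
So the common availability across everyone is 10:35-13:35.
That's a single block of 180 minutes.

180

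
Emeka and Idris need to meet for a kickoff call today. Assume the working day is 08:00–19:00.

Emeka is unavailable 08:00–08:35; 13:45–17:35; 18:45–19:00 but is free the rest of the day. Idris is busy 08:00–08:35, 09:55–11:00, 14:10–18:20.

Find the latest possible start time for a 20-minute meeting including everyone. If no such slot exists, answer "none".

18:25

Emeka free: 08:35-13:45, 17:35-18:45 (invert busy blocks within the working day).
Idris free: 08:35-09:55, 11:00-14:10, 18:20-19:00 (invert busy blocks within the working day).
Emeka ∩ Idris: 08:35-09:55, 11:00-13:45, 18:20-18:45.
The last common window of at least 20 minutes is 18:20-18:45; a 20-minute meeting can start as late as 18:25 and still end by 18:45.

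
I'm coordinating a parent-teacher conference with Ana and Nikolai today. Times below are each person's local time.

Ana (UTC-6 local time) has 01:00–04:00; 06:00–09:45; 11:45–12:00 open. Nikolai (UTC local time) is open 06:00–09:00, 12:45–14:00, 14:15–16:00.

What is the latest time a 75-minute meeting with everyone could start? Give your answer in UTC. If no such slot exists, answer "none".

14:30

Ana in UTC: 07:00-10:00, 12:00-15:45, 17:45-18:00 (add 6h to convert from UTC-6).
Nikolai in UTC: 06:00-09:00, 12:45-14:00, 14:15-16:00.
Ana ∩ Nikolai: 07:00-09:00, 12:45-14:00, 14:15-15:45.
The last common window of at least 75 minutes is 14:15-15:45; a 75-minute meeting can start as late as 14:30 and still end by 15:45.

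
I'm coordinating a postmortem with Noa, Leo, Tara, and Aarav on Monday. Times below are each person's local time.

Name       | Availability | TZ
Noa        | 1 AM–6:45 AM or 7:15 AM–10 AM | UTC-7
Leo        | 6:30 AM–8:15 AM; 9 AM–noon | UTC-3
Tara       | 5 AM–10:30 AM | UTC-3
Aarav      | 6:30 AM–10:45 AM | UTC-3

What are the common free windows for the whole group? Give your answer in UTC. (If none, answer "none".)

Noa in UTC: 08:00-13:45, 14:15-17:00 (add 7h to convert from UTC-7).
Leo in UTC: 09:30-11:15, 12:00-15:00 (add 3h to convert from UTC-3).
Tara in UTC: 08:00-13:30 (add 3h to convert from UTC-3).
Aarav in UTC: 09:30-13:45 (add 3h to convert from UTC-3).
Noa ∩ Leo: 09:30-11:15, 12:00-13:45, 14:15-15:00.
Noa ∩ Leo ∩ Tara: 09:30-11:15, 12:00-13:30.
Noa ∩ Leo ∩ Tara ∩ Aarav: 09:30-11:15, 12:00-13:30.
So the common availability across everyone is 09:30-11:15, 12:00-13:30.

09:30-11:15, 12:00-13:30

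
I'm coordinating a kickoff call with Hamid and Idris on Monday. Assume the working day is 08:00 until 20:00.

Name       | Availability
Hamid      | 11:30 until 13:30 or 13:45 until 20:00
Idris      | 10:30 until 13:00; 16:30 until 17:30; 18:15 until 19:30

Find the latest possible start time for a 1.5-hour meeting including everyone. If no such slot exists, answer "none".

Hamid ∩ Idris: 11:30-13:00, 16:30-17:30, 18:15-19:30.
The last common window of at least 90 minutes is 11:30-13:00; a 90-minute meeting can start as late as 11:30 and still end by 13:00.

11:30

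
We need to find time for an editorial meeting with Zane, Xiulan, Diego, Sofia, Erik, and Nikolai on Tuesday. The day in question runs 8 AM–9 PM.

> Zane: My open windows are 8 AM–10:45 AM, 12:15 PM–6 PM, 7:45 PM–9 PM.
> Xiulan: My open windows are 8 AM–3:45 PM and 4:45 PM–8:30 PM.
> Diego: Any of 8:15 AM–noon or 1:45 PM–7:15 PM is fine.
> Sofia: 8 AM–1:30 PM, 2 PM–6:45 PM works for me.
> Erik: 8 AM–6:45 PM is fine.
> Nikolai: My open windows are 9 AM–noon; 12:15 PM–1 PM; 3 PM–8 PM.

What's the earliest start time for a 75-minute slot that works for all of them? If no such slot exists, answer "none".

09:00

Zane ∩ Xiulan: 08:00-10:45, 12:15-15:45, 16:45-18:00, 19:45-20:30.
Zane ∩ Xiulan ∩ Diego: 08:15-10:45, 13:45-15:45, 16:45-18:00.
Zane ∩ Xiulan ∩ Diego ∩ Sofia: 08:15-10:45, 14:00-15:45, 16:45-18:00.
Zane ∩ Xiulan ∩ Diego ∩ Sofia ∩ Erik: 08:15-10:45, 14:00-15:45, 16:45-18:00.
Zane ∩ Xiulan ∩ Diego ∩ Sofia ∩ Erik ∩ Nikolai: 09:00-10:45, 15:00-15:45, 16:45-18:00.
The first common window of at least 75 minutes is 09:00-10:45, so the earliest start is 09:00.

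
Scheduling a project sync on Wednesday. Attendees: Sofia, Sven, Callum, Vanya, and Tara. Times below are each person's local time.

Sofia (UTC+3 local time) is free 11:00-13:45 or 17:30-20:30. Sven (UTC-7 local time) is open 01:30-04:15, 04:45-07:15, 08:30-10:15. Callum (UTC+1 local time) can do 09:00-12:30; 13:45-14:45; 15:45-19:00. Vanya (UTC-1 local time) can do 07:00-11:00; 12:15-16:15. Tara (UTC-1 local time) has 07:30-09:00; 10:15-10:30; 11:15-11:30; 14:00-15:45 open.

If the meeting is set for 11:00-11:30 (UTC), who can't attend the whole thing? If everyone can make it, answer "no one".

Sofia, Sven, Tara

Sofia in UTC: 08:00-10:45, 14:30-17:30 (subtract 3h to convert from UTC+3).
Sven in UTC: 08:30-11:15, 11:45-14:15, 15:30-17:15 (add 7h to convert from UTC-7).
Callum in UTC: 08:00-11:30, 12:45-13:45, 14:45-18:00 (subtract 1h to convert from UTC+1).
Vanya in UTC: 08:00-12:00, 13:15-17:15 (add 1h to convert from UTC-1).
Tara in UTC: 08:30-10:00, 11:15-11:30, 12:15-12:30, 15:00-16:45 (add 1h to convert from UTC-1).
Sofia: not fully free for 11:00-11:30. Sven: not fully free for 11:00-11:30. Callum: free for 11:00-11:30. Vanya: free for 11:00-11:30. Tara: not fully free for 11:00-11:30.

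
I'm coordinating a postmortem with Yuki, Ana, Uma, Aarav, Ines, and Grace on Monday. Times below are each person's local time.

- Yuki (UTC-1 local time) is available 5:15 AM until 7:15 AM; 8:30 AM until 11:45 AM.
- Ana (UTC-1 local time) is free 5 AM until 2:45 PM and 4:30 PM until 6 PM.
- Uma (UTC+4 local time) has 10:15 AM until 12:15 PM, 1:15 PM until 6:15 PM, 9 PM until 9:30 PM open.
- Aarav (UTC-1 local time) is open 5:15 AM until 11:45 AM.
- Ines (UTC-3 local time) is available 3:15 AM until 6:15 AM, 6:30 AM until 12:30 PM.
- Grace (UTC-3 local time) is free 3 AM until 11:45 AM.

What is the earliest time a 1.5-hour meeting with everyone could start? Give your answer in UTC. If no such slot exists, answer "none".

06:15

Yuki in UTC: 06:15-08:15, 09:30-12:45 (add 1h to convert from UTC-1).
Ana in UTC: 06:00-15:45, 17:30-19:00 (add 1h to convert from UTC-1).
Uma in UTC: 06:15-08:15, 09:15-14:15, 17:00-17:30 (subtract 4h to convert from UTC+4).
Aarav in UTC: 06:15-12:45 (add 1h to convert from UTC-1).
Ines in UTC: 06:15-09:15, 09:30-15:30 (add 3h to convert from UTC-3).
Grace in UTC: 06:00-14:45 (add 3h to convert from UTC-3).
Yuki ∩ Ana: 06:15-08:15, 09:30-12:45.
Yuki ∩ Ana ∩ Uma: 06:15-08:15, 09:30-12:45.
Yuki ∩ Ana ∩ Uma ∩ Aarav: 06:15-08:15, 09:30-12:45.
Yuki ∩ Ana ∩ Uma ∩ Aarav ∩ Ines: 06:15-08:15, 09:30-12:45.
Yuki ∩ Ana ∩ Uma ∩ Aarav ∩ Ines ∩ Grace: 06:15-08:15, 09:30-12:45.
So the common availability across everyone is 06:15-08:15, 09:30-12:45.
The first common window of at least 90 minutes is 06:15-08:15, so the earliest start is 06:15.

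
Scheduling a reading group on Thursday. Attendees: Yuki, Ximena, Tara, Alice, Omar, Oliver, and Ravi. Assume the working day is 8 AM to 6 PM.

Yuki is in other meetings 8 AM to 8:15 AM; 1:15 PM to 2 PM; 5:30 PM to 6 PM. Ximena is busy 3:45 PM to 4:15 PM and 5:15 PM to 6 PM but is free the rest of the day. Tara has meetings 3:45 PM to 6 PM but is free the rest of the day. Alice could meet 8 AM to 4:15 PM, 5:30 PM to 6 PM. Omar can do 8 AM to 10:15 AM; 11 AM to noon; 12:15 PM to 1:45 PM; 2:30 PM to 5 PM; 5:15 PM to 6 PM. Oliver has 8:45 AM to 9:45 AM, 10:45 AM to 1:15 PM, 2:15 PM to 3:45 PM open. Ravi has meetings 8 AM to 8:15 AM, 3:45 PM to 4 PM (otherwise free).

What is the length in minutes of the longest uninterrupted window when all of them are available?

75

Yuki free: 08:15-13:15, 14:00-17:30 (invert busy blocks within the working day).
Ximena free: 08:00-15:45, 16:15-17:15 (invert busy blocks within the working day).
Tara free: 08:00-15:45 (invert busy blocks within the working day).
Alice free: 08:00-16:15, 17:30-18:00.
Omar free: 08:00-10:15, 11:00-12:00, 12:15-13:45, 14:30-17:00, 17:15-18:00.
Oliver free: 08:45-09:45, 10:45-13:15, 14:15-15:45.
Ravi free: 08:15-15:45, 16:00-18:00 (invert busy blocks within the working day).
Yuki ∩ Ximena: 08:15-13:15, 14:00-15:45, 16:15-17:15.
Yuki ∩ Ximena ∩ Tara: 08:15-13:15, 14:00-15:45.
Yuki ∩ Ximena ∩ Tara ∩ Alice: 08:15-13:15, 14:00-15:45.
Yuki ∩ Ximena ∩ Tara ∩ Alice ∩ Omar: 08:15-10:15, 11:00-12:00, 12:15-13:15, 14:30-15:45.
Yuki ∩ Ximena ∩ Tara ∩ Alice ∩ Omar ∩ Oliver: 08:45-09:45, 11:00-12:00, 12:15-13:15, 14:30-15:45.
Yuki ∩ Ximena ∩ Tara ∩ Alice ∩ Omar ∩ Oliver ∩ Ravi: 08:45-09:45, 11:00-12:00, 12:15-13:15, 14:30-15:45.
The longest is 14:30-15:45 at 75 minutes.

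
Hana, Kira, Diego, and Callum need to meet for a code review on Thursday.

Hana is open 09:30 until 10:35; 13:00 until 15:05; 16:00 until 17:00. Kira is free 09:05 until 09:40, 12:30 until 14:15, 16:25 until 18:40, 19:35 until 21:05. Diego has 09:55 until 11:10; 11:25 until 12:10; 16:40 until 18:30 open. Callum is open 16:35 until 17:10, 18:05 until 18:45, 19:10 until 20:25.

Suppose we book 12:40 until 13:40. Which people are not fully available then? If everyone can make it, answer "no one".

Callum, Diego, Hana

Hana: not fully free for 12:40-13:40. Kira: free for 12:40-13:40. Diego: not fully free for 12:40-13:40. Callum: not fully free for 12:40-13:40.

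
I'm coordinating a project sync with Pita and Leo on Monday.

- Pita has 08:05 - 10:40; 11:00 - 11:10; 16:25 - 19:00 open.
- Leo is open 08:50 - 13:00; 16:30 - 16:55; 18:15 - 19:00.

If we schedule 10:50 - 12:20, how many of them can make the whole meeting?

Leo can make the full 10:50-12:20 slot — that's 1.

1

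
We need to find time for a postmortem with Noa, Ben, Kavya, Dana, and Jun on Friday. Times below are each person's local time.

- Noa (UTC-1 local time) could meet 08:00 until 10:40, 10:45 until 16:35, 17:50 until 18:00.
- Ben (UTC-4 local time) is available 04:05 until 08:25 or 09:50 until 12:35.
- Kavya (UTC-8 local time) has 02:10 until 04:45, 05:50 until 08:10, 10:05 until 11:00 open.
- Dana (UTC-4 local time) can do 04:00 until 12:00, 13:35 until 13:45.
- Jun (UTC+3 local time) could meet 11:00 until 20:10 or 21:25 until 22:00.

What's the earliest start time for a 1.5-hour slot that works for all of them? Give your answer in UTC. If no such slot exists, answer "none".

Noa in UTC: 09:00-11:40, 11:45-17:35, 18:50-19:00 (add 1h to convert from UTC-1).
Ben in UTC: 08:05-12:25, 13:50-16:35 (add 4h to convert from UTC-4).
Kavya in UTC: 10:10-12:45, 13:50-16:10, 18:05-19:00 (add 8h to convert from UTC-8).
Dana in UTC: 08:00-16:00, 17:35-17:45 (add 4h to convert from UTC-4).
Jun in UTC: 08:00-17:10, 18:25-19:00 (subtract 3h to convert from UTC+3).
Noa ∩ Ben: 09:00-11:40, 11:45-12:25, 13:50-16:35.
Noa ∩ Ben ∩ Kavya: 10:10-11:40, 11:45-12:25, 13:50-16:10.
Noa ∩ Ben ∩ Kavya ∩ Dana: 10:10-11:40, 11:45-12:25, 13:50-16:00.
Noa ∩ Ben ∩ Kavya ∩ Dana ∩ Jun: 10:10-11:40, 11:45-12:25, 13:50-16:00.
Those are the intersection windows.
The first common window of at least 90 minutes is 10:10-11:40, so the earliest start is 10:10.

10:10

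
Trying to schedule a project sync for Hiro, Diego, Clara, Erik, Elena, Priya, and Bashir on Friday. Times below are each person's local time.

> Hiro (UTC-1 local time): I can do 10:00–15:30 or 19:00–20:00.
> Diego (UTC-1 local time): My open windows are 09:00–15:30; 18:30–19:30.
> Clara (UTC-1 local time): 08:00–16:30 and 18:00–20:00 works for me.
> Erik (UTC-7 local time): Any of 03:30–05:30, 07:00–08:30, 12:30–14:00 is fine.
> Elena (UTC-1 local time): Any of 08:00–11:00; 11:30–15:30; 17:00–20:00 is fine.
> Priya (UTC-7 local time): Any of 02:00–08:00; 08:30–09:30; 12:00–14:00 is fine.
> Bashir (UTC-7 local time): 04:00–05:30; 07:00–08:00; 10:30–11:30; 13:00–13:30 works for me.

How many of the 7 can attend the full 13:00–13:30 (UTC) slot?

5

Hiro in UTC: 11:00-16:30, 20:00-21:00 (add 1h to convert from UTC-1).
Diego in UTC: 10:00-16:30, 19:30-20:30 (add 1h to convert from UTC-1).
Clara in UTC: 09:00-17:30, 19:00-21:00 (add 1h to convert from UTC-1).
Erik in UTC: 10:30-12:30, 14:00-15:30, 19:30-21:00 (add 7h to convert from UTC-7).
Elena in UTC: 09:00-12:00, 12:30-16:30, 18:00-21:00 (add 1h to convert from UTC-1).
Priya in UTC: 09:00-15:00, 15:30-16:30, 19:00-21:00 (add 7h to convert from UTC-7).
Bashir in UTC: 11:00-12:30, 14:00-15:00, 17:30-18:30, 20:00-20:30 (add 7h to convert from UTC-7).
Hiro, Diego, Clara, Elena, and Priya can make the full 13:00-13:30 slot — that's 5.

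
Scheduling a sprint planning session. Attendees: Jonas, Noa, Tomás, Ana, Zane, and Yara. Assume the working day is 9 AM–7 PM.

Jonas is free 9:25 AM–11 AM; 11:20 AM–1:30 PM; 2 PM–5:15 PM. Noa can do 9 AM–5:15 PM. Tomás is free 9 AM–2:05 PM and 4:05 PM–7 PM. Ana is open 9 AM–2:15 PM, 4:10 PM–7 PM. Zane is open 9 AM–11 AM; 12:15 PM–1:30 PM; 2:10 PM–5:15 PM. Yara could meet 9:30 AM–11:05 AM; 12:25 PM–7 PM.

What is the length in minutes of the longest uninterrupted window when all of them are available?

Jonas ∩ Noa: 09:25-11:00, 11:20-13:30, 14:00-17:15.
Jonas ∩ Noa ∩ Tomás: 09:25-11:00, 11:20-13:30, 14:00-14:05, 16:05-17:15.
Jonas ∩ Noa ∩ Tomás ∩ Ana: 09:25-11:00, 11:20-13:30, 14:00-14:05, 16:10-17:15.
Jonas ∩ Noa ∩ Tomás ∩ Ana ∩ Zane: 09:25-11:00, 12:15-13:30, 16:10-17:15.
Jonas ∩ Noa ∩ Tomás ∩ Ana ∩ Zane ∩ Yara: 09:30-11:00, 12:25-13:30, 16:10-17:15.
The longest is 09:30-11:00 at 90 minutes.

90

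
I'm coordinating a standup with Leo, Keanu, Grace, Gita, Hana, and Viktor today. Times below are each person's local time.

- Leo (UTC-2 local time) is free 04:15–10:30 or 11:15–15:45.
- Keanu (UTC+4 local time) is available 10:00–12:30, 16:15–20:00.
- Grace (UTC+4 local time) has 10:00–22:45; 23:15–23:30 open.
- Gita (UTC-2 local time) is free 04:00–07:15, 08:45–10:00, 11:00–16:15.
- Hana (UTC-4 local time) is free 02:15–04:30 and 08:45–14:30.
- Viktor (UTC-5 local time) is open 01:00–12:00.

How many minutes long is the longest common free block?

Leo in UTC: 06:15-12:30, 13:15-17:45 (add 2h to convert from UTC-2).
Keanu in UTC: 06:00-08:30, 12:15-16:00 (subtract 4h to convert from UTC+4).
Grace in UTC: 06:00-18:45, 19:15-19:30 (subtract 4h to convert from UTC+4).
Gita in UTC: 06:00-09:15, 10:45-12:00, 13:00-18:15 (add 2h to convert from UTC-2).
Hana in UTC: 06:15-08:30, 12:45-18:30 (add 4h to convert from UTC-4).
Viktor in UTC: 06:00-17:00 (add 5h to convert from UTC-5).
Leo ∩ Keanu: 06:15-08:30, 12:15-12:30, 13:15-16:00.
Leo ∩ Keanu ∩ Grace: 06:15-08:30, 12:15-12:30, 13:15-16:00.
Leo ∩ Keanu ∩ Grace ∩ Gita: 06:15-08:30, 13:15-16:00.
Leo ∩ Keanu ∩ Grace ∩ Gita ∩ Hana: 06:15-08:30, 13:15-16:00.
Leo ∩ Keanu ∩ Grace ∩ Gita ∩ Hana ∩ Viktor: 06:15-08:30, 13:15-16:00.
The longest is 13:15-16:00 at 165 minutes.

165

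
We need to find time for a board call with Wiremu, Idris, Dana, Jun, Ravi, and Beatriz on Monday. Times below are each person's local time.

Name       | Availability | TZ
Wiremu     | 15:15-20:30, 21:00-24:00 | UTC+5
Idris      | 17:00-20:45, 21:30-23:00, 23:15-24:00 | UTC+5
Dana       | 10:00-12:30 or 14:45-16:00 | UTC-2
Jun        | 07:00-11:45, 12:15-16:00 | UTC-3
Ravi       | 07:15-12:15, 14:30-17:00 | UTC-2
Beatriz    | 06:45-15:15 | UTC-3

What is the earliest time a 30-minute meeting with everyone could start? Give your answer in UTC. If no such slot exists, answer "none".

12:00

Wiremu in UTC: 10:15-15:30, 16:00-19:00 (subtract 5h to convert from UTC+5).
Idris in UTC: 12:00-15:45, 16:30-18:00, 18:15-19:00 (subtract 5h to convert from UTC+5).
Dana in UTC: 12:00-14:30, 16:45-18:00 (add 2h to convert from UTC-2).
Jun in UTC: 10:00-14:45, 15:15-19:00 (add 3h to convert from UTC-3).
Ravi in UTC: 09:15-14:15, 16:30-19:00 (add 2h to convert from UTC-2).
Beatriz in UTC: 09:45-18:15 (add 3h to convert from UTC-3).
Wiremu ∩ Idris: 12:00-15:30, 16:30-18:00, 18:15-19:00.
Wiremu ∩ Idris ∩ Dana: 12:00-14:30, 16:45-18:00.
Wiremu ∩ Idris ∩ Dana ∩ Jun: 12:00-14:30, 16:45-18:00.
Wiremu ∩ Idris ∩ Dana ∩ Jun ∩ Ravi: 12:00-14:15, 16:45-18:00.
Wiremu ∩ Idris ∩ Dana ∩ Jun ∩ Ravi ∩ Beatriz: 12:00-14:15, 16:45-18:00.
The first common window of at least 30 minutes is 12:00-14:15, so the earliest start is 12:00.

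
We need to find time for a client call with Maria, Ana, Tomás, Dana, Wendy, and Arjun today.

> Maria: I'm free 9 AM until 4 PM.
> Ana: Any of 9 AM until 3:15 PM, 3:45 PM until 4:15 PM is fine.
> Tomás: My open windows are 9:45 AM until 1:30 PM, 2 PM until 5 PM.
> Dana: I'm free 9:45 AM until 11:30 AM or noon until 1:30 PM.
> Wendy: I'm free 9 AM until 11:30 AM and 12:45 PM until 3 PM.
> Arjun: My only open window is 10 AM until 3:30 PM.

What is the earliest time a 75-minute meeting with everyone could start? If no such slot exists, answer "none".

10:00

Maria ∩ Ana: 09:00-15:15, 15:45-16:00.
Maria ∩ Ana ∩ Tomás: 09:45-13:30, 14:00-15:15, 15:45-16:00.
Maria ∩ Ana ∩ Tomás ∩ Dana: 09:45-11:30, 12:00-13:30.
Maria ∩ Ana ∩ Tomás ∩ Dana ∩ Wendy: 09:45-11:30, 12:45-13:30.
Maria ∩ Ana ∩ Tomás ∩ Dana ∩ Wendy ∩ Arjun: 10:00-11:30, 12:45-13:30.
The first common window of at least 75 minutes is 10:00-11:30, so the earliest start is 10:00.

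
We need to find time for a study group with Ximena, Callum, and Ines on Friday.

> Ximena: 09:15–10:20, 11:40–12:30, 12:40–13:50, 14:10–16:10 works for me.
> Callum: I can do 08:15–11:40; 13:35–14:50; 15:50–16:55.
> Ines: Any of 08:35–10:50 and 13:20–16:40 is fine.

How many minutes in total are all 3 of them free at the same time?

140

Ximena ∩ Callum: 09:15-10:20, 13:35-13:50, 14:10-14:50, 15:50-16:10.
Ximena ∩ Callum ∩ Ines: 09:15-10:20, 13:35-13:50, 14:10-14:50, 15:50-16:10.
So the common availability across everyone is 09:15-10:20, 13:35-13:50, 14:10-14:50, 15:50-16:10.
Summing the common windows: 65 + 15 + 40 + 20 = 140 minutes.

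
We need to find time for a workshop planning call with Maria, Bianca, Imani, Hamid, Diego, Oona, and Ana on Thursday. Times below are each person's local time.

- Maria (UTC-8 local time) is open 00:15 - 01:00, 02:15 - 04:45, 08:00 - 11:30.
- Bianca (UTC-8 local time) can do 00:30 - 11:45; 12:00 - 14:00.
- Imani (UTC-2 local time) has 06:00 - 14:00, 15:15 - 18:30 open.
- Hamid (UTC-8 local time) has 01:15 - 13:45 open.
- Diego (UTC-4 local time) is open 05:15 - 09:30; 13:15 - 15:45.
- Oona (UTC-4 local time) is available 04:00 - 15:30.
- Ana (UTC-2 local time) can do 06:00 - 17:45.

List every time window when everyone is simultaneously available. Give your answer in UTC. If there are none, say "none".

10:15-12:45, 17:15-19:30

Maria in UTC: 08:15-09:00, 10:15-12:45, 16:00-19:30 (add 8h to convert from UTC-8).
Bianca in UTC: 08:30-19:45, 20:00-22:00 (add 8h to convert from UTC-8).
Imani in UTC: 08:00-16:00, 17:15-20:30 (add 2h to convert from UTC-2).
Hamid in UTC: 09:15-21:45 (add 8h to convert from UTC-8).
Diego in UTC: 09:15-13:30, 17:15-19:45 (add 4h to convert from UTC-4).
Oona in UTC: 08:00-19:30 (add 4h to convert from UTC-4).
Ana in UTC: 08:00-19:45 (add 2h to convert from UTC-2).
Maria ∩ Bianca: 08:30-09:00, 10:15-12:45, 16:00-19:30.
Maria ∩ Bianca ∩ Imani: 08:30-09:00, 10:15-12:45, 17:15-19:30.
Maria ∩ Bianca ∩ Imani ∩ Hamid: 10:15-12:45, 17:15-19:30.
Maria ∩ Bianca ∩ Imani ∩ Hamid ∩ Diego: 10:15-12:45, 17:15-19:30.
Maria ∩ Bianca ∩ Imani ∩ Hamid ∩ Diego ∩ Oona: 10:15-12:45, 17:15-19:30.
Maria ∩ Bianca ∩ Imani ∩ Hamid ∩ Diego ∩ Oona ∩ Ana: 10:15-12:45, 17:15-19:30.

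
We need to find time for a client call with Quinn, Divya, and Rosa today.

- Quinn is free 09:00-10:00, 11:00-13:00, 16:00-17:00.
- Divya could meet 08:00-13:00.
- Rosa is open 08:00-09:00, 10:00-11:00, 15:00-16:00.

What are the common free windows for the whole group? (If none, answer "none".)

Quinn ∩ Divya: 09:00-10:00, 11:00-13:00.
Quinn ∩ Divya ∩ Rosa: ∅.
There is no time when everyone is free.

none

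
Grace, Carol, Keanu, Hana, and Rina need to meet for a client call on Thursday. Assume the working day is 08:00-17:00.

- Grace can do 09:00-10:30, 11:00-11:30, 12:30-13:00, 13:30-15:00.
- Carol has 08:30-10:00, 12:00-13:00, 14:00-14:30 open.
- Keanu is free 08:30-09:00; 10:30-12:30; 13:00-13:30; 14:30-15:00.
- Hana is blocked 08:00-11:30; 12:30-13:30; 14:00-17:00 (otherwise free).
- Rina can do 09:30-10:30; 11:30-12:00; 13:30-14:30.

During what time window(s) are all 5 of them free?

none

Grace free: 09:00-10:30, 11:00-11:30, 12:30-13:00, 13:30-15:00.
Carol free: 08:30-10:00, 12:00-13:00, 14:00-14:30.
Keanu free: 08:30-09:00, 10:30-12:30, 13:00-13:30, 14:30-15:00.
Hana free: 11:30-12:30, 13:30-14:00 (invert busy blocks within the working day).
Rina free: 09:30-10:30, 11:30-12:00, 13:30-14:30.
Grace ∩ Carol: 09:00-10:00, 12:30-13:00, 14:00-14:30.
Grace ∩ Carol ∩ Keanu: ∅.
Grace ∩ Carol ∩ Keanu ∩ Hana: ∅.
Grace ∩ Carol ∩ Keanu ∩ Hana ∩ Rina: ∅.
There is no time when everyone is free.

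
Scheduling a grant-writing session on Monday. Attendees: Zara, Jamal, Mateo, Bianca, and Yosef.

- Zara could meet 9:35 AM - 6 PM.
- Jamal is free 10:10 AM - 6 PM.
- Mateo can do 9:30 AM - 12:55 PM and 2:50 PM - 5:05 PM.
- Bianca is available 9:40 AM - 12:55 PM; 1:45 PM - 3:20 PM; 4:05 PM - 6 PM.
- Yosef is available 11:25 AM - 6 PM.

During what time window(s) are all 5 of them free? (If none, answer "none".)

Zara ∩ Jamal: 10:10-18:00.
Zara ∩ Jamal ∩ Mateo: 10:10-12:55, 14:50-17:05.
Zara ∩ Jamal ∩ Mateo ∩ Bianca: 10:10-12:55, 14:50-15:20, 16:05-17:05.
Zara ∩ Jamal ∩ Mateo ∩ Bianca ∩ Yosef: 11:25-12:55, 14:50-15:20, 16:05-17:05.
So the common availability across everyone is 11:25-12:55, 14:50-15:20, 16:05-17:05.

11:25-12:55, 14:50-15:20, 16:05-17:05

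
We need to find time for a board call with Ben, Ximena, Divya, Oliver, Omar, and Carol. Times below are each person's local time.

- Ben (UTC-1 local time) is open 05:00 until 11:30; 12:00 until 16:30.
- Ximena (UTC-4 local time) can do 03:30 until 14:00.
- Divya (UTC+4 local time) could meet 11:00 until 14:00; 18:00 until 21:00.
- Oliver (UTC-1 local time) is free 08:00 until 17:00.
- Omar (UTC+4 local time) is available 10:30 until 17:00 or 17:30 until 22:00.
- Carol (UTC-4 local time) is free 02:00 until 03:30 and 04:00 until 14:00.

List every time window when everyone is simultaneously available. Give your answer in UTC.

Ben in UTC: 06:00-12:30, 13:00-17:30 (add 1h to convert from UTC-1).
Ximena in UTC: 07:30-18:00 (add 4h to convert from UTC-4).
Divya in UTC: 07:00-10:00, 14:00-17:00 (subtract 4h to convert from UTC+4).
Oliver in UTC: 09:00-18:00 (add 1h to convert from UTC-1).
Omar in UTC: 06:30-13:00, 13:30-18:00 (subtract 4h to convert from UTC+4).
Carol in UTC: 06:00-07:30, 08:00-18:00 (add 4h to convert from UTC-4).
Ben ∩ Ximena: 07:30-12:30, 13:00-17:30.
Ben ∩ Ximena ∩ Divya: 07:30-10:00, 14:00-17:00.
Ben ∩ Ximena ∩ Divya ∩ Oliver: 09:00-10:00, 14:00-17:00.
Ben ∩ Ximena ∩ Divya ∩ Oliver ∩ Omar: 09:00-10:00, 14:00-17:00.
Ben ∩ Ximena ∩ Divya ∩ Oliver ∩ Omar ∩ Carol: 09:00-10:00, 14:00-17:00.
Those are the intersection windows.

09:00-10:00, 14:00-17:00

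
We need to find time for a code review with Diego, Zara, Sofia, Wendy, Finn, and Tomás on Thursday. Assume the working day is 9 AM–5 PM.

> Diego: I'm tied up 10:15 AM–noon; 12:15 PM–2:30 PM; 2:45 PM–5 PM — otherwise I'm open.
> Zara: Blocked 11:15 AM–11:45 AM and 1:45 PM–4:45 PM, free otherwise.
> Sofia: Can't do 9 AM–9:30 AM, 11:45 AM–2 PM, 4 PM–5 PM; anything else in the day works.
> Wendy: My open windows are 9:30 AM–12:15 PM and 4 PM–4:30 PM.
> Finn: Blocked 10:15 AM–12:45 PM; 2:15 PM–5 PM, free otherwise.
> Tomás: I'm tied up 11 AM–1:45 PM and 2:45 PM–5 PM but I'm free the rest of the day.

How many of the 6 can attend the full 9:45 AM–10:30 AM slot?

4

Diego free: 09:00-10:15, 12:00-12:15, 14:30-14:45 (invert busy blocks within the working day).
Zara free: 09:00-11:15, 11:45-13:45, 16:45-17:00 (invert busy blocks within the working day).
Sofia free: 09:30-11:45, 14:00-16:00 (invert busy blocks within the working day).
Wendy free: 09:30-12:15, 16:00-16:30.
Finn free: 09:00-10:15, 12:45-14:15 (invert busy blocks within the working day).
Tomás free: 09:00-11:00, 13:45-14:45 (invert busy blocks within the working day).
Zara, Sofia, Wendy, and Tomás can make the full 09:45-10:30 slot — that's 4.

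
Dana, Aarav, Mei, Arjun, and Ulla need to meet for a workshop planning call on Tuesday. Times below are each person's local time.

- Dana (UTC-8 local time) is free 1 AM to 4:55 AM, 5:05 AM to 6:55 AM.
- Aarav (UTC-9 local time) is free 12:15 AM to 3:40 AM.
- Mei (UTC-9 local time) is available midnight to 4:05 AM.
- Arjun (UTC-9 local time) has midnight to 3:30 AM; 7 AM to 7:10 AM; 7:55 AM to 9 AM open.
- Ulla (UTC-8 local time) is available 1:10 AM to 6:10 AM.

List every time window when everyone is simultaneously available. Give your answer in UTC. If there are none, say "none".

Dana in UTC: 09:00-12:55, 13:05-14:55 (add 8h to convert from UTC-8).
Aarav in UTC: 09:15-12:40 (add 9h to convert from UTC-9).
Mei in UTC: 09:00-13:05 (add 9h to convert from UTC-9).
Arjun in UTC: 09:00-12:30, 16:00-16:10, 16:55-18:00 (add 9h to convert from UTC-9).
Ulla in UTC: 09:10-14:10 (add 8h to convert from UTC-8).
Dana ∩ Aarav: 09:15-12:40.
Dana ∩ Aarav ∩ Mei: 09:15-12:40.
Dana ∩ Aarav ∩ Mei ∩ Arjun: 09:15-12:30.
Dana ∩ Aarav ∩ Mei ∩ Arjun ∩ Ulla: 09:15-12:30.

09:15-12:30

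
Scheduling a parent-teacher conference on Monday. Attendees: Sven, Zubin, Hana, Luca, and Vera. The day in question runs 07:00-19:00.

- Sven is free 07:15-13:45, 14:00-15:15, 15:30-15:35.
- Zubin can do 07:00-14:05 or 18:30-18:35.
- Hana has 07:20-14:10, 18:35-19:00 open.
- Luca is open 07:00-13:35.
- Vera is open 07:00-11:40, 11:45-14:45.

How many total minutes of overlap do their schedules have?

370

Sven ∩ Zubin: 07:15-13:45, 14:00-14:05.
Sven ∩ Zubin ∩ Hana: 07:20-13:45, 14:00-14:05.
Sven ∩ Zubin ∩ Hana ∩ Luca: 07:20-13:35.
Sven ∩ Zubin ∩ Hana ∩ Luca ∩ Vera: 07:20-11:40, 11:45-13:35.
Summing the common windows: 260 + 110 = 370 minutes.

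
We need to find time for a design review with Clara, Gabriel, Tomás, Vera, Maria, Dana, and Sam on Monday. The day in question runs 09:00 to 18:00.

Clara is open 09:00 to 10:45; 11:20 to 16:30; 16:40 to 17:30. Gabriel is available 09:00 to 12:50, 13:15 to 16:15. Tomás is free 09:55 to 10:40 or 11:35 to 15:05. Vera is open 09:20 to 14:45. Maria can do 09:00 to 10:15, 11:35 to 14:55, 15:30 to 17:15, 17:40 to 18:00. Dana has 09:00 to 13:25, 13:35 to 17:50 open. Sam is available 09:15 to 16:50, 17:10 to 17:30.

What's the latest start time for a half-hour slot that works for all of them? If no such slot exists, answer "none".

Clara ∩ Gabriel: 09:00-10:45, 11:20-12:50, 13:15-16:15.
Clara ∩ Gabriel ∩ Tomás: 09:55-10:40, 11:35-12:50, 13:15-15:05.
Clara ∩ Gabriel ∩ Tomás ∩ Vera: 09:55-10:40, 11:35-12:50, 13:15-14:45.
Clara ∩ Gabriel ∩ Tomás ∩ Vera ∩ Maria: 09:55-10:15, 11:35-12:50, 13:15-14:45.
Clara ∩ Gabriel ∩ Tomás ∩ Vera ∩ Maria ∩ Dana: 09:55-10:15, 11:35-12:50, 13:15-13:25, 13:35-14:45.
Clara ∩ Gabriel ∩ Tomás ∩ Vera ∩ Maria ∩ Dana ∩ Sam: 09:55-10:15, 11:35-12:50, 13:15-13:25, 13:35-14:45.
The last common window of at least 30 minutes is 13:35-14:45; a 30-minute meeting can start as late as 14:15 and still end by 14:45.

14:15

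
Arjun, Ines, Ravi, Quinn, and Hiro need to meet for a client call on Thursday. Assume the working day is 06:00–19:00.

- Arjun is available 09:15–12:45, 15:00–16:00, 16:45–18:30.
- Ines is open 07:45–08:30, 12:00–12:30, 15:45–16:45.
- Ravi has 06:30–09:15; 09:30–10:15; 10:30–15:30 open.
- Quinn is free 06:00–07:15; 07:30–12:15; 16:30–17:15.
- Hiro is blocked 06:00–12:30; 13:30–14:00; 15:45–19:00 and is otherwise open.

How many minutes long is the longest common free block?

0

Arjun free: 09:15-12:45, 15:00-16:00, 16:45-18:30.
Ines free: 07:45-08:30, 12:00-12:30, 15:45-16:45.
Ravi free: 06:30-09:15, 09:30-10:15, 10:30-15:30.
Quinn free: 06:00-07:15, 07:30-12:15, 16:30-17:15.
Hiro free: 12:30-13:30, 14:00-15:45 (invert busy blocks within the working day).
Arjun ∩ Ines: 12:00-12:30, 15:45-16:00.
Arjun ∩ Ines ∩ Ravi: 12:00-12:30.
Arjun ∩ Ines ∩ Ravi ∩ Quinn: 12:00-12:15.
Arjun ∩ Ines ∩ Ravi ∩ Quinn ∩ Hiro: ∅.
There is no time when everyone is free.
No common window exists, so the longest block is 0 minutes.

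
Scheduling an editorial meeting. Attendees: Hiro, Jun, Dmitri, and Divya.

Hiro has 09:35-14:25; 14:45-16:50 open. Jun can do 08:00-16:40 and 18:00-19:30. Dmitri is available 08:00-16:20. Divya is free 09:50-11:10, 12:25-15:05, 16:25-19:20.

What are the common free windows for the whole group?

09:50-11:10, 12:25-14:25, 14:45-15:05

Hiro ∩ Jun: 09:35-14:25, 14:45-16:40.
Hiro ∩ Jun ∩ Dmitri: 09:35-14:25, 14:45-16:20.
Hiro ∩ Jun ∩ Dmitri ∩ Divya: 09:50-11:10, 12:25-14:25, 14:45-15:05.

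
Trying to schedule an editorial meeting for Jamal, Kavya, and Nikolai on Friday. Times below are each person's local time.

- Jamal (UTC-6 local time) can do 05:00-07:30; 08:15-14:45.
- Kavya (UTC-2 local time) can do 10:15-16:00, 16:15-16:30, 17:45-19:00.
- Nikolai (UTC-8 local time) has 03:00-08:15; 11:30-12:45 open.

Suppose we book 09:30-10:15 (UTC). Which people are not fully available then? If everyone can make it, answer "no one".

Jamal in UTC: 11:00-13:30, 14:15-20:45 (add 6h to convert from UTC-6).
Kavya in UTC: 12:15-18:00, 18:15-18:30, 19:45-21:00 (add 2h to convert from UTC-2).
Nikolai in UTC: 11:00-16:15, 19:30-20:45 (add 8h to convert from UTC-8).
Jamal: not fully free for 09:30-10:15. Kavya: not fully free for 09:30-10:15. Nikolai: not fully free for 09:30-10:15.

Jamal, Kavya, Nikolai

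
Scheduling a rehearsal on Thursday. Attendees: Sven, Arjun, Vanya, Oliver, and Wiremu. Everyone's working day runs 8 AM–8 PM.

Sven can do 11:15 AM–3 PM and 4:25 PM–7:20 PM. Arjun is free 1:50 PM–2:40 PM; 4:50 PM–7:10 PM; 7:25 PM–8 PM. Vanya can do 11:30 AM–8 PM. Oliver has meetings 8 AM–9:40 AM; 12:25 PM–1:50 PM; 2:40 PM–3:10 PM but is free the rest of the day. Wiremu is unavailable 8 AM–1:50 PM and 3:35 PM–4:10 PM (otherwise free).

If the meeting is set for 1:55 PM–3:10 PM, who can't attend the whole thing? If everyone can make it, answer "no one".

Sven free: 11:15-15:00, 16:25-19:20.
Arjun free: 13:50-14:40, 16:50-19:10, 19:25-20:00.
Vanya free: 11:30-20:00.
Oliver free: 09:40-12:25, 13:50-14:40, 15:10-20:00 (invert busy blocks within the working day).
Wiremu free: 13:50-15:35, 16:10-20:00 (invert busy blocks within the working day).
Sven: not fully free for 13:55-15:10. Arjun: not fully free for 13:55-15:10. Vanya: free for 13:55-15:10. Oliver: not fully free for 13:55-15:10. Wiremu: free for 13:55-15:10.

Arjun, Oliver, Sven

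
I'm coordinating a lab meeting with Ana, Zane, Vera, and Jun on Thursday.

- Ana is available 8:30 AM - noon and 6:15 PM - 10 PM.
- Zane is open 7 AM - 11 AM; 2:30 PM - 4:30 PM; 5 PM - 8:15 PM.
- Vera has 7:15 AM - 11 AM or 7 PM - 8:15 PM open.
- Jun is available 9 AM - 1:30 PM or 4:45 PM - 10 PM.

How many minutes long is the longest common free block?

Ana ∩ Zane: 08:30-11:00, 18:15-20:15.
Ana ∩ Zane ∩ Vera: 08:30-11:00, 19:00-20:15.
Ana ∩ Zane ∩ Vera ∩ Jun: 09:00-11:00, 19:00-20:15.
The longest is 09:00-11:00 at 120 minutes.

120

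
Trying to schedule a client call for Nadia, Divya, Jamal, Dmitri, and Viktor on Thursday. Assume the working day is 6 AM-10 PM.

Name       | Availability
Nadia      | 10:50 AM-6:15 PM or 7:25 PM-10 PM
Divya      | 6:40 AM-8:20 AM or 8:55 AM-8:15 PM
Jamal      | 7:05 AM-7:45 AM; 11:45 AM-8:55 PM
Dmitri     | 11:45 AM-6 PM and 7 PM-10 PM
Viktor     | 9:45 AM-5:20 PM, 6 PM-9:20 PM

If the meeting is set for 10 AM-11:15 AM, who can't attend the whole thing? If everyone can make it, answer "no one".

Nadia: not fully free for 10:00-11:15. Divya: free for 10:00-11:15. Jamal: not fully free for 10:00-11:15. Dmitri: not fully free for 10:00-11:15. Viktor: free for 10:00-11:15.

Dmitri, Jamal, Nadia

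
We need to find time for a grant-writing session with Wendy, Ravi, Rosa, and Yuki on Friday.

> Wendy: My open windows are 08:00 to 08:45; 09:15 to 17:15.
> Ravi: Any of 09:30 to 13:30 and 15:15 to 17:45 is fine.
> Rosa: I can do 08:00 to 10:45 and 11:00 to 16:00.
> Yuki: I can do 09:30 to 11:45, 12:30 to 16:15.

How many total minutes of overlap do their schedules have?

Wendy ∩ Ravi: 09:30-13:30, 15:15-17:15.
Wendy ∩ Ravi ∩ Rosa: 09:30-10:45, 11:00-13:30, 15:15-16:00.
Wendy ∩ Ravi ∩ Rosa ∩ Yuki: 09:30-10:45, 11:00-11:45, 12:30-13:30, 15:15-16:00.
Summing the common windows: 75 + 45 + 60 + 45 = 225 minutes.

225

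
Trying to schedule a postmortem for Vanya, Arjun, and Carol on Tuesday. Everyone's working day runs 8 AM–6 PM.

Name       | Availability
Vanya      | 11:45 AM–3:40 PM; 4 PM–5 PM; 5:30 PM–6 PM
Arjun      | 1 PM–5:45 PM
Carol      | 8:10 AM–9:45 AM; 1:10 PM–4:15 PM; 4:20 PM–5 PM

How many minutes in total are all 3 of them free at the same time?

205

Vanya ∩ Arjun: 13:00-15:40, 16:00-17:00, 17:30-17:45.
Vanya ∩ Arjun ∩ Carol: 13:10-15:40, 16:00-16:15, 16:20-17:00.
Those are the intersection windows.
Summing the common windows: 150 + 15 + 40 = 205 minutes.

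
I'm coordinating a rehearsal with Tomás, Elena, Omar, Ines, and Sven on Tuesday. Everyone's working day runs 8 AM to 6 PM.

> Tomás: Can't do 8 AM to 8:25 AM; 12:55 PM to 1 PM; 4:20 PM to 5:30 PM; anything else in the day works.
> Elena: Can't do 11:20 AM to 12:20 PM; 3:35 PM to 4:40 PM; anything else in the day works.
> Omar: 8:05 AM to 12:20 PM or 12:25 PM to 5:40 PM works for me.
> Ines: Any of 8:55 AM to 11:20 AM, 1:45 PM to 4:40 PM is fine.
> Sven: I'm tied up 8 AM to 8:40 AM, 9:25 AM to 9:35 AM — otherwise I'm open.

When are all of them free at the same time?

Tomás free: 08:25-12:55, 13:00-16:20, 17:30-18:00 (invert busy blocks within the working day).
Elena free: 08:00-11:20, 12:20-15:35, 16:40-18:00 (invert busy blocks within the working day).
Omar free: 08:05-12:20, 12:25-17:40.
Ines free: 08:55-11:20, 13:45-16:40.
Sven free: 08:40-09:25, 09:35-18:00 (invert busy blocks within the working day).
Tomás ∩ Elena: 08:25-11:20, 12:20-12:55, 13:00-15:35, 17:30-18:00.
Tomás ∩ Elena ∩ Omar: 08:25-11:20, 12:25-12:55, 13:00-15:35, 17:30-17:40.
Tomás ∩ Elena ∩ Omar ∩ Ines: 08:55-11:20, 13:45-15:35.
Tomás ∩ Elena ∩ Omar ∩ Ines ∩ Sven: 08:55-09:25, 09:35-11:20, 13:45-15:35.
Those are the intersection windows.

08:55-09:25, 09:35-11:20, 13:45-15:35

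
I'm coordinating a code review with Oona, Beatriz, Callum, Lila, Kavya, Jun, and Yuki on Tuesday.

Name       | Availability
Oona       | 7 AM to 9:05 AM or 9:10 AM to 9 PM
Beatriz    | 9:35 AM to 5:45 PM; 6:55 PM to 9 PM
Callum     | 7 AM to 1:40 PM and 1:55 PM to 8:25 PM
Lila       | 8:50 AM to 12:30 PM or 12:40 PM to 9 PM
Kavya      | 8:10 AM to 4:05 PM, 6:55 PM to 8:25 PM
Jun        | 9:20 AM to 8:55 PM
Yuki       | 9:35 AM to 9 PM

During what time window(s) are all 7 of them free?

Oona ∩ Beatriz: 09:35-17:45, 18:55-21:00.
Oona ∩ Beatriz ∩ Callum: 09:35-13:40, 13:55-17:45, 18:55-20:25.
Oona ∩ Beatriz ∩ Callum ∩ Lila: 09:35-12:30, 12:40-13:40, 13:55-17:45, 18:55-20:25.
Oona ∩ Beatriz ∩ Callum ∩ Lila ∩ Kavya: 09:35-12:30, 12:40-13:40, 13:55-16:05, 18:55-20:25.
Oona ∩ Beatriz ∩ Callum ∩ Lila ∩ Kavya ∩ Jun: 09:35-12:30, 12:40-13:40, 13:55-16:05, 18:55-20:25.
Oona ∩ Beatriz ∩ Callum ∩ Lila ∩ Kavya ∩ Jun ∩ Yuki: 09:35-12:30, 12:40-13:40, 13:55-16:05, 18:55-20:25.

09:35-12:30, 12:40-13:40, 13:55-16:05, 18:55-20:25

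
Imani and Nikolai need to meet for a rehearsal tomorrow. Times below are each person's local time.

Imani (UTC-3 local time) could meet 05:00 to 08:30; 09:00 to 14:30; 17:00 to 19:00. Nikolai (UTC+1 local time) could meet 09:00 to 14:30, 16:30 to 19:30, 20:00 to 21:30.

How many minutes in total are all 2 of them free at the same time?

Imani in UTC: 08:00-11:30, 12:00-17:30, 20:00-22:00 (add 3h to convert from UTC-3).
Nikolai in UTC: 08:00-13:30, 15:30-18:30, 19:00-20:30 (subtract 1h to convert from UTC+1).
Imani ∩ Nikolai: 08:00-11:30, 12:00-13:30, 15:30-17:30, 20:00-20:30.
Summing the common windows: 210 + 90 + 120 + 30 = 450 minutes.

450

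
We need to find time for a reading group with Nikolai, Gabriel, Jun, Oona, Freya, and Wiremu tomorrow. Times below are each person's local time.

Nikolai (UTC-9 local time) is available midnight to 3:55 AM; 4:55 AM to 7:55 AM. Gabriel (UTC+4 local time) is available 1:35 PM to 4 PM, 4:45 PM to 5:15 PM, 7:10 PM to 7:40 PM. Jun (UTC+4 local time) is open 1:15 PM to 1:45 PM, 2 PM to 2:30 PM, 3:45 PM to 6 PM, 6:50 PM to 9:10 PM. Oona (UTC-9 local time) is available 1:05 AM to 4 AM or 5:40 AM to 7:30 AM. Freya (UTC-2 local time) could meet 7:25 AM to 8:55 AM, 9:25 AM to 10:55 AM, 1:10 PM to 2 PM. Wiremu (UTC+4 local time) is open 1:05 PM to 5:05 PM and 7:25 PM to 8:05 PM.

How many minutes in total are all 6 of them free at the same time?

65

Nikolai in UTC: 09:00-12:55, 13:55-16:55 (add 9h to convert from UTC-9).
Gabriel in UTC: 09:35-12:00, 12:45-13:15, 15:10-15:40 (subtract 4h to convert from UTC+4).
Jun in UTC: 09:15-09:45, 10:00-10:30, 11:45-14:00, 14:50-17:10 (subtract 4h to convert from UTC+4).
Oona in UTC: 10:05-13:00, 14:40-16:30 (add 9h to convert from UTC-9).
Freya in UTC: 09:25-10:55, 11:25-12:55, 15:10-16:00 (add 2h to convert from UTC-2).
Wiremu in UTC: 09:05-13:05, 15:25-16:05 (subtract 4h to convert from UTC+4).
Nikolai ∩ Gabriel: 09:35-12:00, 12:45-12:55, 15:10-15:40.
Nikolai ∩ Gabriel ∩ Jun: 09:35-09:45, 10:00-10:30, 11:45-12:00, 12:45-12:55, 15:10-15:40.
Nikolai ∩ Gabriel ∩ Jun ∩ Oona: 10:05-10:30, 11:45-12:00, 12:45-12:55, 15:10-15:40.
Nikolai ∩ Gabriel ∩ Jun ∩ Oona ∩ Freya: 10:05-10:30, 11:45-12:00, 12:45-12:55, 15:10-15:40.
Nikolai ∩ Gabriel ∩ Jun ∩ Oona ∩ Freya ∩ Wiremu: 10:05-10:30, 11:45-12:00, 12:45-12:55, 15:25-15:40.
Those are the intersection windows.
Summing the common windows: 25 + 15 + 10 + 15 = 65 minutes.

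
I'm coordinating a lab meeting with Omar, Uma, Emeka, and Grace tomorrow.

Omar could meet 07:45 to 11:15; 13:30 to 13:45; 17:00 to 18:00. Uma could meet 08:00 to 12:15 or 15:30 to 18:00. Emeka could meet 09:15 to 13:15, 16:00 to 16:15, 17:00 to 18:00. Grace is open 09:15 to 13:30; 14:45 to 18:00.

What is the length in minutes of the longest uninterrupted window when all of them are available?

120

Omar ∩ Uma: 08:00-11:15, 17:00-18:00.
Omar ∩ Uma ∩ Emeka: 09:15-11:15, 17:00-18:00.
Omar ∩ Uma ∩ Emeka ∩ Grace: 09:15-11:15, 17:00-18:00.
The longest is 09:15-11:15 at 120 minutes.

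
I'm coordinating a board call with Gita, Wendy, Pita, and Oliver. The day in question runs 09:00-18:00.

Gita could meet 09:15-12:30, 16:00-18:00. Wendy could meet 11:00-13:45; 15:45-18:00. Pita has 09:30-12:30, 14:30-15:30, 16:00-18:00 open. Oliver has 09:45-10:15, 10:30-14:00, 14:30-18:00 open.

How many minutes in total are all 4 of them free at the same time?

210

Gita ∩ Wendy: 11:00-12:30, 16:00-18:00.
Gita ∩ Wendy ∩ Pita: 11:00-12:30, 16:00-18:00.
Gita ∩ Wendy ∩ Pita ∩ Oliver: 11:00-12:30, 16:00-18:00.
Summing the common windows: 90 + 120 = 210 minutes.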